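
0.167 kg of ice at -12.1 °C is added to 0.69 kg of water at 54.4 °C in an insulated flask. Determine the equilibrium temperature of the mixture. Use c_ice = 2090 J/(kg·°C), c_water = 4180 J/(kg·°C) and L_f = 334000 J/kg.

Net heat exchanged in the isolated system is zero:
ice -12.1→0 °C: 0.167·2090·12.1 = 4223.3
  fusion: m_ice L_f = 0.167·334000 = 55778
  warm the meltwater: 698.06 T
  water: 2884.2(T − 54.4)
3582.3 T = 156900 − 60001 = 96899
T ≈ 27.05 °C. Since T > 0 °C, the all-ice-melts assumption holds.

T_f ≈ 27.0 °C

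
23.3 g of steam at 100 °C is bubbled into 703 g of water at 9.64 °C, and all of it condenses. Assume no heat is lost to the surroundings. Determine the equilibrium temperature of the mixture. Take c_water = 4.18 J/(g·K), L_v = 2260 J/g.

T_f ≈ 29.9 °C

Taking heat into each body as positive, Σ m c ΔT = 0:
condense steam: −23.3×2260 = −52658; condensate cools 100→T: 23.3×4.18×(T − 100) = 97.39(T − 100); original water: 2938.5(T − 9.64)
3035.9 T = 52658 + 9739.4 + 28328 = 90725
T ≈ 29.88 °C (< 100 °C, so full condensation is consistent).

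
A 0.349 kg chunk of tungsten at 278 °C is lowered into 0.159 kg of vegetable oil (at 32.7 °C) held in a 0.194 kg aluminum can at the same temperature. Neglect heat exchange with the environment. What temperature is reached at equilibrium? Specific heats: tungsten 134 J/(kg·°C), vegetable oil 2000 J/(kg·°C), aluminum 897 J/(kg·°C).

T_f ≈ 54.0 °C

Conservation of energy gives ΣQ = 0:
0.349·134·(T − 278) + 0.159·2000·(T − 32.7) + 0.194·897·(T − 32.7) = 0
46.77(T − 278) + 318(T − 32.7) + 174.02(T − 32.7) = 0
538.78 T = 29090
T ≈ 53.99 °C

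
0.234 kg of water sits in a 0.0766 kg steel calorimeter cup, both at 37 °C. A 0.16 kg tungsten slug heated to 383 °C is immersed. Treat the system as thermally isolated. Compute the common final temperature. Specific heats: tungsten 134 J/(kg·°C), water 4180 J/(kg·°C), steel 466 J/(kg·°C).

Setting the total heat transfer to zero:
0.16·134·(T − 383) + 0.234·4180·(T − 37) + 0.0766·466·(T − 37) = 0
21.44(T − 383) + 978.12(T − 37) + 35.7(T − 37) = 0
1035.3 T = 45723
T ≈ 44.17 °C

T_f ≈ 44.2 °C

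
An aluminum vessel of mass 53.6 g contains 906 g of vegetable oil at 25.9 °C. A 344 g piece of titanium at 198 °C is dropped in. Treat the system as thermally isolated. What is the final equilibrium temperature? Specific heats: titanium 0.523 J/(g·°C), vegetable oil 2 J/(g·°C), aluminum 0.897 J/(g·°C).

T_f ≈ 41.1 °C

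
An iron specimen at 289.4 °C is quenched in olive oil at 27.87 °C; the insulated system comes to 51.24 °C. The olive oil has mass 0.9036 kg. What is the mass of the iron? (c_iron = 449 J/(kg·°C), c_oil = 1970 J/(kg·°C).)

m ≈ 0.389 kg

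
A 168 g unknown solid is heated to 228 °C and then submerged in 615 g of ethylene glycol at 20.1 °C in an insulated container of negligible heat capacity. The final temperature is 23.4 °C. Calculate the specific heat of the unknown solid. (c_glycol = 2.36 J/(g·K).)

c ≈ 0.139 J/(g·K)

m_s c (T_s − T_f) = m_glycol c_glycol (T_f − T_0):
168×c×(228 − 23.4) = 615×2.36×(23.4 − 20.1)
34373 c = 4789.6  ⇒  c ≈ 0.1393 J/(g·K)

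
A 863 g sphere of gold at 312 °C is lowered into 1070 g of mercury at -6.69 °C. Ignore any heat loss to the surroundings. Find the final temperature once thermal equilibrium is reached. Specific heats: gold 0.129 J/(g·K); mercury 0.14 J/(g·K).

T_f ≈ 129.2 °C

Heat gained plus heat lost sum to zero:
863*0.129*(T − 312) + 1070*0.14*(T − (-6.69)) = 0
111.33(T − 312) + 149.8(T − (-6.69)) = 0
261.13 T = 33732
T = 33732 / 261.13 = 129 °C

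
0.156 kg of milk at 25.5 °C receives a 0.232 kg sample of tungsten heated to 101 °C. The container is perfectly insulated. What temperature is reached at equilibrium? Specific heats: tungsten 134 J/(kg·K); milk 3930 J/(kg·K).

Let T be the final temperature. ΣQ_i = 0:
0.232×134×(T − 101) + 0.156×3930×(T − 25.5) = 0
31.09(T − 101) + 613.08(T − 25.5) = 0
(31.09 + 613.08) T = 31.09×101 + 613.08×25.5
T = 18773 / 644.17 = 29.1 °C

T_f ≈ 29.1 °C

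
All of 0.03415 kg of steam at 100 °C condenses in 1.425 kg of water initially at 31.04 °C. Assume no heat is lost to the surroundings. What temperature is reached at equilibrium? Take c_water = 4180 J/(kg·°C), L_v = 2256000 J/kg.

T_f ≈ 45.3 °C

Sum of m c ΔT and latent-heat terms is zero:
condense steam: −0.03415×2256000 = −77042; condensate cools 100→T: 0.03415×4180×(T − 100) = 142.75(T − 100); original water: 5956.5(T − 31.04)
6099.2 T = 77042 + 14275 + 184890 = 276207
T ≈ 45.29 °C (< 100 °C, so full condensation is consistent).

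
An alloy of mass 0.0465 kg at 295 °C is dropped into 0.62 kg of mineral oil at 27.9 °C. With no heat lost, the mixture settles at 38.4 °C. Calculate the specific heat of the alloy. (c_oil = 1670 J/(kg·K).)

Let T be the final temperature. ΣQ_i = 0:
0.0465·c·(38.4 − 295) + 0.62·1670·(38.4 − 27.9) = 0
-11.93 c = -10872
c = -10872/-11.93 ≈ 911.1 J/(kg·K)

c ≈ 911 J/(kg·K)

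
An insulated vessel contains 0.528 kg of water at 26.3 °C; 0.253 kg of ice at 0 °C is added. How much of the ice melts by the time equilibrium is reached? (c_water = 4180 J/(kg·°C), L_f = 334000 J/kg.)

m_melted ≈ 0.174 kg

Cooling the water to 0 °C releases 0.528×4180×26.3 = 58045 J.
To melt every bit of ice: 0.253×334000 = 84502 J.
Since 58045 < 84502 J, not all the ice melts; equilibrium is at 0 °C.
Mass melted = 58045/334000 ≈ 0.1738 kg.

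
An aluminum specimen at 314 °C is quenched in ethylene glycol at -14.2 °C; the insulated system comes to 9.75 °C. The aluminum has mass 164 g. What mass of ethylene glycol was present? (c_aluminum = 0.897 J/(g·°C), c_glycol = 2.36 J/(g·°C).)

m ≈ 792 g

Heat lost by the aluminum = heat gained by the glycol:
164×0.897×(314 − 9.75) = m×2.36×(9.75 − (-14.2))
56.52 m = 44758  ⇒  m ≈ 791.9 g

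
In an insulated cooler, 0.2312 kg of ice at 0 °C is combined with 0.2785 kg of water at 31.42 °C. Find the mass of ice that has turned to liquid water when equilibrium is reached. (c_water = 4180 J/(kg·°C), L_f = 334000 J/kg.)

Cooling the water to 0 °C releases 0.2785×4180×31.42 = 36577 J.
Fully melting the ice requires m_ice L_f = 0.2312×334000 = 77221 J.
36577 J < 77221 J, so only part of the ice melts and the system sits at 0 °C.
Mass melted = 36577/334000 ≈ 0.1095 kg.

m_melted ≈ 0.11 kg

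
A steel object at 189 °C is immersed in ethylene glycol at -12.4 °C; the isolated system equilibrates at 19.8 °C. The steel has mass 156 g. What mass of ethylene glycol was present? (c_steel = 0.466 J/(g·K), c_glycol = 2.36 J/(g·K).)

Conservation of energy gives ΣQ = 0:
156×0.466×(19.8 − 189) + m×2.36×(19.8 − (-12.4)) = 0
75.99 m = 12300
m = 12300/75.99 ≈ 161.9 g

m ≈ 162 g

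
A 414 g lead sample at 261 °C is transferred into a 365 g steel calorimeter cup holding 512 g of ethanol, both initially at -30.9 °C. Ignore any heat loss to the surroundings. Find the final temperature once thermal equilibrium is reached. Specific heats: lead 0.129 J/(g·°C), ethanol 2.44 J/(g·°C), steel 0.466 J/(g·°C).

T_f ≈ -20.3 °C

With ΣQ=0 the equilibrium temperature is the m·c-weighted mean:
T_f = (53.41*261 + 1249.3*(-30.9) + 170.09*(-30.9)) / (53.41 + 1249.3 + 170.09)
    = -29920 / 1472.8 ≈ -20.32 °C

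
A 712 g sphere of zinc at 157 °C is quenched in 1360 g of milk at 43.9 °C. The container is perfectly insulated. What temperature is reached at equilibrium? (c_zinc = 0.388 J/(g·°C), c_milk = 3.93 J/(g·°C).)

Energy conservation, ΣQ = 0:
712*0.388*(T − 157) + 1360*3.93*(T − 43.9) = 0
(276.26 + 5344.8) T = 276.26*157 + 5344.8*43.9
T ≈ 49.46 °C

T_f ≈ 49.5 °C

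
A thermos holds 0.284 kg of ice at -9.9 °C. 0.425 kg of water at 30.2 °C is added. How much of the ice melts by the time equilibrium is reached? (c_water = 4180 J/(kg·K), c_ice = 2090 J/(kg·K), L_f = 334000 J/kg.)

m_melted ≈ 0.143 kg

Cooling the water to 0 °C releases 0.425·4180·30.2 = 53650 J.
Of that, 0.284·2090·9.9 = 5876.2 J goes to bring the ice to 0 °C, leaving 47774 J.
To melt every bit of ice: 0.284·334000 = 94856 J.
Since 47774 < 94856 J, not all the ice melts; equilibrium is at 0 °C.
Mass melted = 47774/334000 ≈ 0.143 kg.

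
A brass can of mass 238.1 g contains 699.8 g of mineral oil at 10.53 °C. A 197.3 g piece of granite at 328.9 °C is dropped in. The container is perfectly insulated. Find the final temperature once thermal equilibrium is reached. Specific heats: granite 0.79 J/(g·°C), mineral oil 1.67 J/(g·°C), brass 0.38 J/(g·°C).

T_f ≈ 45.6 °C

Taking heat into each body as positive, Σ m c ΔT = 0:
197.3*0.79*(T − 328.9) + 699.8*1.67*(T − 10.53) + 238.1*0.38*(T − 10.53) = 0
155.87(T − 328.9) + 1168.7(T − 10.53) + 90.48(T − 10.53) = 0
(155.87 + 1168.7 + 90.48) T = 155.87*328.9 + 1168.7*10.53 + 90.48*10.53
T = 64523/1415 ≈ 45.60 °C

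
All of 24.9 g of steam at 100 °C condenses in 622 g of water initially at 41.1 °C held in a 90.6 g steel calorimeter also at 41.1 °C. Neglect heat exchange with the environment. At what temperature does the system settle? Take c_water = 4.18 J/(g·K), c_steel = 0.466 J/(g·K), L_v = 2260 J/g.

T_f ≈ 63.8 °C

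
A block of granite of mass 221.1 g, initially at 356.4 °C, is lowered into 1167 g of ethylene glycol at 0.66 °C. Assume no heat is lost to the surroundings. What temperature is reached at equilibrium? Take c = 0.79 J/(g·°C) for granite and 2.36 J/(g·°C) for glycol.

Setting the total heat transfer to zero:
221.1*0.79*(T − 356.4) + 1167*2.36*(T − 0.66) = 0
174.67(T − 356.4) + 2754.1(T − 0.66) = 0
2928.8 T = 64070
T ≈ 21.88 °C

T_f ≈ 21.9 °C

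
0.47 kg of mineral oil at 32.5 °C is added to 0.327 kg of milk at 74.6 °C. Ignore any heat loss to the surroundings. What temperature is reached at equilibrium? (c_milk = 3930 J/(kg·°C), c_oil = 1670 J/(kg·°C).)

T_f ≈ 58.6 °C

Heat gained plus heat lost sum to zero:
0.327*3930*(T − 74.6) + 0.47*1670*(T − 32.5) = 0
1285.1(T − 74.6) + 784.9(T − 32.5) = 0
2070 T = 121378
T ≈ 58.64 °C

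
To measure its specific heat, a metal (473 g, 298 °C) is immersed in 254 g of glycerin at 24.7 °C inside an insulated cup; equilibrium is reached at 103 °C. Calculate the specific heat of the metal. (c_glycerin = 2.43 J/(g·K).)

c ≈ 0.524 J/(g·K)

Conservation of energy gives ΣQ = 0:
473·c·(103 − 298) + 254·2.43·(103 − 24.7) = 0
-92235 c = -48328
c = -48328/-92235 ≈ 0.524 J/(g·K)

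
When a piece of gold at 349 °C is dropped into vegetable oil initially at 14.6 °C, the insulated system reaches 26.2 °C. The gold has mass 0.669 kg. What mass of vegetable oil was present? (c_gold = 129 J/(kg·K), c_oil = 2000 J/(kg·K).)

Heat lost by the gold = heat gained by the oil:
0.669×129×(349 − 26.2) = m×2000×(26.2 − 14.6)
23200 m = 27858  ⇒  m ≈ 1.201 kg

m ≈ 1.2 kg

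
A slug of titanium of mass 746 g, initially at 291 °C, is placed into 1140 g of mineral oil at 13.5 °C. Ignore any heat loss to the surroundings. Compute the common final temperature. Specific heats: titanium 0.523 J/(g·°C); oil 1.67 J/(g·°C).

T_f ≈ 60.7 °C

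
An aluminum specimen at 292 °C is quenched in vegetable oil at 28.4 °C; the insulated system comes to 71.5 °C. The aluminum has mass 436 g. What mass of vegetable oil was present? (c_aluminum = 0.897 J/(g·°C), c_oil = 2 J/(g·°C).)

m ≈ 1000 g

Setting the total heat transfer to zero:
436·0.897·(71.5 − 292) + m·2·(71.5 − 28.4) = 0
86.2 m = 86236
m = 86236/86.2 ≈ 1000 g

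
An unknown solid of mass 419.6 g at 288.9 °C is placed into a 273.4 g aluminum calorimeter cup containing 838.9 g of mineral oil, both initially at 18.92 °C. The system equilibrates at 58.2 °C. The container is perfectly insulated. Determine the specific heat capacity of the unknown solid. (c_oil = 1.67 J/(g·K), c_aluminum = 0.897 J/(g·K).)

c ≈ 0.668 J/(g·K)

Setting the total heat transfer to zero:
419.6×c×(58.2 − 288.9) + 838.9×1.67×(58.2 − 18.92) + 273.4×0.897×(58.2 − 18.92) = 0
-96802 c = -64663
c = -64663/-96802 ≈ 0.668 J/(g·K)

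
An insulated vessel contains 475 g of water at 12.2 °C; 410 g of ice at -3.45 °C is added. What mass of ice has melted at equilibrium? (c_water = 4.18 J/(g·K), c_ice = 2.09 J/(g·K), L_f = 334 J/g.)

m_melted ≈ 63.7 g

Water can give up m c ΔT = 475·4.18·12.2 = 24223 J before reaching 0 °C.
Warming the ice to 0 °C takes 410·2.09·3.45 = 2956.3 J, leaving 21267 J for melting.
Melting all 410 g of ice would need 410·334 = 136940 J.
That's not enough to melt it all — equilibrium is at 0 °C with ice remaining.
m_melted·334 = 21267  ⇒  m_melted ≈ 63.67 g.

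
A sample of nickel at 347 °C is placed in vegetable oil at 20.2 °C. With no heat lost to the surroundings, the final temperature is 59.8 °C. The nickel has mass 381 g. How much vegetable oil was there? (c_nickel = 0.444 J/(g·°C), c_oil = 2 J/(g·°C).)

m ≈ 613 g

Conservation of energy gives ΣQ = 0:
381×0.444×(59.8 − 347) + m×2×(59.8 − 20.2) = 0
79.2 m = 48584
m = 48584/79.2 ≈ 613.4 g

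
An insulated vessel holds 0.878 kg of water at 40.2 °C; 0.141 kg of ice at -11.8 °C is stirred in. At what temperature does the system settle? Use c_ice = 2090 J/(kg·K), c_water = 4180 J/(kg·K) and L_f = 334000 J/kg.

Energy conservation, ΣQ = 0:
ice -11.8→0 °C: 0.141·2090·11.8 = 3477.3
  melt ice: 0.141·334000 = 47094
  meltwater 0→T: 0.141·4180·T = 589.38 T
  water: 3670(T − 40.2)
4259.4 T = 147536 − 50571 = 96964
T ≈ 22.76 °C — above 0 °C, consistent with complete melting.

T_f ≈ 22.8 °C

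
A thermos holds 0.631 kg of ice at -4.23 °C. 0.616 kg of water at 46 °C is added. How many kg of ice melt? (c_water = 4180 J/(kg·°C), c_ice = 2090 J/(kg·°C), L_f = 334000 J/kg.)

Water can give up m c ΔT = 0.616·4180·46 = 118444 J before reaching 0 °C.
Of that, 0.631·2090·4.23 = 5578.5 J goes to bring the ice to 0 °C, leaving 112866 J.
To melt every bit of ice: 0.631·334000 = 210754 J.
Since 112866 < 210754 J, not all the ice melts; equilibrium is at 0 °C.
m_melt = 112866 / L_f = 0.3379 kg.

m_melted ≈ 0.338 kg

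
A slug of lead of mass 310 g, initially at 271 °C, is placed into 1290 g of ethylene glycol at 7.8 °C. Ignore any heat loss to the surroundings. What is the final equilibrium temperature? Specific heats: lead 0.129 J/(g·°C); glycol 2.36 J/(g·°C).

Conservation of energy gives ΣQ = 0:
310*0.129*(T − 271) + 1290*2.36*(T − 7.8) = 0
39.99(T − 271) + 3044.4(T − 7.8) = 0
3084.4 T = 34584
T ≈ 11.21 °C

T_f ≈ 11.2 °C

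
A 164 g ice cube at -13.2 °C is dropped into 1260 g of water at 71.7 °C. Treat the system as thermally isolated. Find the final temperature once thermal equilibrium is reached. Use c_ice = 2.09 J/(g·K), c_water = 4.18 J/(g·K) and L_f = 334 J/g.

T_f ≈ 53.5 °C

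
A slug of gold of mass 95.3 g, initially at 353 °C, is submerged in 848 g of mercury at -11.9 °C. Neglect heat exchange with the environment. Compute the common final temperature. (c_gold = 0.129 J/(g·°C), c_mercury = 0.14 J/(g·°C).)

With ΣQ=0 the equilibrium temperature is the m·c-weighted mean:
T_f = (12.29*353 + 118.72*(-11.9)) / (12.29 + 118.72)
    = 2926.9 / 131.01 ≈ 22.34 °C

T_f ≈ 22.3 °C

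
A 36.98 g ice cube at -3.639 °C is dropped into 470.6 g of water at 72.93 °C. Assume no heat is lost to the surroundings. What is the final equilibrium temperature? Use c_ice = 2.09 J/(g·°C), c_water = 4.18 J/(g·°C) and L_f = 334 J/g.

Energy balance with sensible and latent terms:
warm ice to 0 °C: 36.98·2.09·(0 − (-3.639)) = 281.25; latent heat to melt: 36.98·334 = 12351; warm the meltwater: 154.58 T; water: 1967.1(T − 72.93)
2121.7 T = 143461 − 12633 = 130829
T ≈ 61.66 °C (positive, so assuming full melt was valid).

T_f ≈ 61.7 °C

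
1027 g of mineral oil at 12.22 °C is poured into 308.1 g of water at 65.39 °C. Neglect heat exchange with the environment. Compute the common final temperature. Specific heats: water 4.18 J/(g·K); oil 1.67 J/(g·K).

T_f ≈ 35.0 °C

T_f = Σ m_i c_i T_i / Σ m_i c_i:
T_f = (1287.9·65.39 + 1715.1·12.22) / (1287.9 + 1715.1)
    = 105171 / 3002.9 ≈ 35.02 °C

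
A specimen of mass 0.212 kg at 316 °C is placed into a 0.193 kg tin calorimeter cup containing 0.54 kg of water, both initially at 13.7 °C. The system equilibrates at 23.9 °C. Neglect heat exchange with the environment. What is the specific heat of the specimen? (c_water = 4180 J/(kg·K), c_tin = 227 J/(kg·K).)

Energy conservation, ΣQ = 0:
0.212×c×(23.9 − 316) + 0.54×4180×(23.9 − 13.7) + 0.193×227×(23.9 − 13.7) = 0
-61.93 c = -23470
c = -23470/-61.93 ≈ 379 J/(kg·K)

c ≈ 379 J/(kg·K)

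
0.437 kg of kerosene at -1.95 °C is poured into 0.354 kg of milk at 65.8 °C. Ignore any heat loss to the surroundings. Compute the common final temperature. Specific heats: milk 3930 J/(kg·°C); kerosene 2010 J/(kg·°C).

Heat lost by the milk equals heat gained by the kerosene:
0.354×3930×(65.8 − T) = 0.437×2010×(T − (-1.95))
1391.2(65.8 − T) = 878.37(T − (-1.95))
2269.6 T = 89829  ⇒  T ≈ 39.58 °C

T_f ≈ 39.6 °C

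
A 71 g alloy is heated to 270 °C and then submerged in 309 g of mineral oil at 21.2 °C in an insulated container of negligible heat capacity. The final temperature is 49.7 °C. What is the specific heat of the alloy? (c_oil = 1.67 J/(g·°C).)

Heat gained plus heat lost sum to zero:
71·c·(49.7 − 270) + 309·1.67·(49.7 − 21.2) = 0
-15641 c = -14707
c = -14707/-15641 ≈ 0.9403 J/(g·°C)

c ≈ 0.94 J/(g·°C)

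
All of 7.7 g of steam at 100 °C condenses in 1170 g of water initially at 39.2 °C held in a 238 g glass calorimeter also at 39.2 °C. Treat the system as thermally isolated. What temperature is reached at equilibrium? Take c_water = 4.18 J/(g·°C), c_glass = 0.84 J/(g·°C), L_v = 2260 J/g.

T_f ≈ 43.0 °C

Conservation of energy gives ΣQ = 0:
condense steam: −7.7·2260 = −17402
  condensate cools 100→T: 7.7·4.18·(T − 100) = 32.19(T − 100)
  original water: 4890.6(T − 39.2)
  cup: 199.92(T − 39.2)
5122.7 T = 17402 + 3218.6 + 199548 = 220169
T ≈ 42.98 °C, under the boiling point, so the assumption holds.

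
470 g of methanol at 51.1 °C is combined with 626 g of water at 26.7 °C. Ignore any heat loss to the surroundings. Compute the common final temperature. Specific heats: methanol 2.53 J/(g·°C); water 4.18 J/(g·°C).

Heat lost by the methanol equals heat gained by the water:
470*2.53*(51.1 − T) = 626*4.18*(T − 26.7)
1189.1(51.1 − T) = 2616.7(T − 26.7)
3805.8 T = 130628  ⇒  T ≈ 34.32 °C

T_f ≈ 34.3 °C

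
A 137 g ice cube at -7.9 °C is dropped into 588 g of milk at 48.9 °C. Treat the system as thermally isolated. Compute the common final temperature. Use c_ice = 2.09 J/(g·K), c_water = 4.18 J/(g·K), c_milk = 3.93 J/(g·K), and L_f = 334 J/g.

T_f ≈ 22.5 °C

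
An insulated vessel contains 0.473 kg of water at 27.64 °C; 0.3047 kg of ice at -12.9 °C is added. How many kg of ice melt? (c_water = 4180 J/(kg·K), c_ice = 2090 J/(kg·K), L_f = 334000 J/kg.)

Heat available from the water dropping to 0 °C: 0.473×4180×27.64 = 54648 J.
Of that, 0.3047×2090×12.9 = 8215 J goes to bring the ice to 0 °C, leaving 46433 J.
To melt every bit of ice: 0.3047×334000 = 101770 J.
46433 J < 101770 J, so only part of the ice melts and the system sits at 0 °C.
m_melt = 46433 / L_f = 0.139 kg.

m_melted ≈ 0.139 kg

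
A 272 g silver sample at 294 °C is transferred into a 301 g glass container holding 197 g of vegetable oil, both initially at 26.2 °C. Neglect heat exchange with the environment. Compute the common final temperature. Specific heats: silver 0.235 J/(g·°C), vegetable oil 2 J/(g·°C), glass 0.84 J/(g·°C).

Let T be the final temperature. ΣQ_i = 0:
272·0.235·(T − 294) + 197·2·(T − 26.2) + 301·0.84·(T − 26.2) = 0
63.92(T − 294) + 394(T − 26.2) + 252.84(T − 26.2) = 0
(63.92 + 394 + 252.84) T = 63.92·294 + 394·26.2 + 252.84·26.2
T = 35740 / 710.76 = 50.3 °C

T_f ≈ 50.3 °C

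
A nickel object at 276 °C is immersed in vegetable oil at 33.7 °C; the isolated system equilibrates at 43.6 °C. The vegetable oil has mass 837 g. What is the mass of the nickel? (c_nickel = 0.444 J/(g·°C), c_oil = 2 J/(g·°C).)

Heat lost by the nickel = heat gained by the oil:
m·0.444·(276 − 43.6) = 837·2·(43.6 − 33.7)
103.19 m = 16573  ⇒  m ≈ 160.6 g

m ≈ 161 g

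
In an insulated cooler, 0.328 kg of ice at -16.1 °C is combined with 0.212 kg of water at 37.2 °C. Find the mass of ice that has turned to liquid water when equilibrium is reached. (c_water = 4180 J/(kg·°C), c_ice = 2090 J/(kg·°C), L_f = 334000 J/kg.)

m_melted ≈ 0.0657 kg

Heat available from the water dropping to 0 °C: 0.212×4180×37.2 = 32965 J.
Warming the ice to 0 °C takes 0.328×2090×16.1 = 11037 J, leaving 21928 J for melting.
To melt every bit of ice: 0.328×334000 = 109552 J.
21928 J < 109552 J, so only part of the ice melts and the system sits at 0 °C.
m_melted×334000 = 21928  ⇒  m_melted ≈ 0.06565 kg.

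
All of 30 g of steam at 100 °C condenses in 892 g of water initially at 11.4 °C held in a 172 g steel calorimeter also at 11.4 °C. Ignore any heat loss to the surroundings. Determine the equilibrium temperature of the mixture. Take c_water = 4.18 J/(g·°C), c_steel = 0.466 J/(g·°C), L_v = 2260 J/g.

T_f ≈ 31.5 °C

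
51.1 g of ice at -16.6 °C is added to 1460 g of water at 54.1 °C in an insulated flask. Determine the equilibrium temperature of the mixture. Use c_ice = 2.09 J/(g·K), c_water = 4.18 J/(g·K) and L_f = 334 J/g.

T_f ≈ 49.3 °C

Taking heat into each body as positive, Σ m c ΔT = 0:
ice -16.6→0 °C: 51.1×2.09×16.6 = 1772.9; latent heat to melt: 51.1×334 = 17067; meltwater 0→T: 51.1×4.18×T = 213.6 T; water cools: 1460×4.18×(T − 54.1) = 6102.8(T − 54.1)
6316.4 T = 330161 − 18840 = 311321
T ≈ 49.29 °C — above 0 °C, consistent with complete melting.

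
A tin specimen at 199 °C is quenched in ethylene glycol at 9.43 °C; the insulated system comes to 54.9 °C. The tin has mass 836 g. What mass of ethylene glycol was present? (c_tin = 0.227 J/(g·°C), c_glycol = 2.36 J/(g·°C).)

Heat lost by the tin = heat gained by the glycol:
836·0.227·(199 − 54.9) = m·2.36·(54.9 − 9.43)
107.31 m = 27346  ⇒  m ≈ 254.8 g

m ≈ 255 g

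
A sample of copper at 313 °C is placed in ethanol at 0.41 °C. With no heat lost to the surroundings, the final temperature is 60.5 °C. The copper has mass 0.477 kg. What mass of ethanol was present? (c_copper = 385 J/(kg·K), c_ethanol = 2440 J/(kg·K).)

m ≈ 0.316 kg

Conservation of energy gives ΣQ = 0:
0.477×385×(60.5 − 313) + m×2440×(60.5 − 0.41) = 0
146620 m = 46370
m = 46370/146620 ≈ 0.3163 kg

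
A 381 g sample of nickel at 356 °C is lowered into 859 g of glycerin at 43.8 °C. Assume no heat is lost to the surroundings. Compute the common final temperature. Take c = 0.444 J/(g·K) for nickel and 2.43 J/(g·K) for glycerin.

T_f ≈ 67.2 °C

Heat lost by the nickel equals heat gained by the glycerin:
381×0.444×(356 − T) = 859×2.43×(T − 43.8)
169.16(356 − T) = 2087.4(T − 43.8)
2256.5 T = 151649  ⇒  T ≈ 67.20 °C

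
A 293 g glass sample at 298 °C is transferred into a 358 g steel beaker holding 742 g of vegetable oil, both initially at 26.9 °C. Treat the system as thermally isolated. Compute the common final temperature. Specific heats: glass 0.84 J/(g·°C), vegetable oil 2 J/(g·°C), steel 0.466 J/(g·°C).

T_f ≈ 62.1 °C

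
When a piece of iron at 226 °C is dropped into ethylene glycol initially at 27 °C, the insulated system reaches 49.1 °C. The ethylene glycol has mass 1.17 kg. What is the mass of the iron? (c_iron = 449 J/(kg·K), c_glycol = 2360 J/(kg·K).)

Heat gained plus heat lost sum to zero:
m·449·(49.1 − 226) + 1.17·2360·(49.1 − 27) = 0
-79428 m = -61023
m = -61023/-79428 ≈ 0.7683 kg

m ≈ 0.768 kg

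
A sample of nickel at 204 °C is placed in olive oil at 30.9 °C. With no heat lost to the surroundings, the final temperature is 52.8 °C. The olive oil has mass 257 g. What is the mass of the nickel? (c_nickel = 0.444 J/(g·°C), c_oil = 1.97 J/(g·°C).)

Heat gained plus heat lost sum to zero:
m·0.444·(52.8 − 204) + 257·1.97·(52.8 − 30.9) = 0
-67.13 m = -11088
m = -11088/-67.13 ≈ 165.2 g

m ≈ 165 g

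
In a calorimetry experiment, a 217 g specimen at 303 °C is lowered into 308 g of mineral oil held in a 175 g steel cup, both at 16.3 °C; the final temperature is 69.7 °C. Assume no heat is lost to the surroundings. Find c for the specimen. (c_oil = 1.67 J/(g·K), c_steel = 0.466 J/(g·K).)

Net heat exchanged in the isolated system is zero:
217·c·(69.7 − 303) + 308·1.67·(69.7 − 16.3) + 175·0.466·(69.7 − 16.3) = 0
-50626 c = -31822
c = -31822/-50626 ≈ 0.6286 J/(g·K)

c ≈ 0.629 J/(g·K)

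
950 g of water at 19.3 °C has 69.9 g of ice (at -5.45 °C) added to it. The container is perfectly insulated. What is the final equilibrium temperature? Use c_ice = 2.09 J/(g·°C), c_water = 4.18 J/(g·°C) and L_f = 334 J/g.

Heat gained plus heat lost sum to zero:
ice -5.45→0 °C: 69.9×2.09×5.45 = 796.2
  latent heat to melt: 69.9×334 = 23347
  meltwater 0→T: 69.9×4.18×T = 292.18 T
  water: 3971(T − 19.3)
4263.2 T = 76640 − 24143 = 52498
T ≈ 12.31 °C (positive, so assuming full melt was valid).

T_f ≈ 12.3 °C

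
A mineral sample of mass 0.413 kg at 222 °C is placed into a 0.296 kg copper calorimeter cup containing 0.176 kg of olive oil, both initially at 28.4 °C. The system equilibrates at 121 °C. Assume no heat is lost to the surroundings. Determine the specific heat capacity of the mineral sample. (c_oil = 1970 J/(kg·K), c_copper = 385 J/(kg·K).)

Let T be the final temperature. ΣQ_i = 0:
0.413·c·(121 − 222) + 0.176·1970·(121 − 28.4) + 0.296·385·(121 − 28.4) = 0
-41.71 c = -42659
c = -42659/-41.71 ≈ 1023 J/(kg·K)

c ≈ 1020 J/(kg·K)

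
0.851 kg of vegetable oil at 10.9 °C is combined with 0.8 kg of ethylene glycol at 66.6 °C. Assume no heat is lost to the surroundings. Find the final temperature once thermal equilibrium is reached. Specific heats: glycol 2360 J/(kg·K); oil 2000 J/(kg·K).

T_f ≈ 40.2 °C

T_f is the heat-capacity-weighted average of the initial temperatures:
T_f = (1888·66.6 + 1702·10.9) / (1888 + 1702)
    = 144293 / 3590 ≈ 40.19 °C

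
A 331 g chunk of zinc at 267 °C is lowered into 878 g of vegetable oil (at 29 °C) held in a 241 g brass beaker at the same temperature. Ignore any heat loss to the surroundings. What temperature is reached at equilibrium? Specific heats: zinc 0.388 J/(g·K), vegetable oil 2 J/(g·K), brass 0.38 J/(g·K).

T_f ≈ 44.5 °C

Taking heat into each body as positive, Σ m c ΔT = 0:
331·0.388·(T − 267) + 878·2·(T − 29) + 241·0.38·(T − 29) = 0
1976 T = 87870
T ≈ 44.47 °C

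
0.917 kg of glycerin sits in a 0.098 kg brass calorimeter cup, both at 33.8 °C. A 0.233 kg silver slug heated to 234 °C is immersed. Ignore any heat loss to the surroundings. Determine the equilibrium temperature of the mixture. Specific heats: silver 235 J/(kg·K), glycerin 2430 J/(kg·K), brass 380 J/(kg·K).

T_f ≈ 38.5 °C

Let T be the final temperature. ΣQ_i = 0:
0.233*235*(T − 234) + 0.917*2430*(T − 33.8) + 0.098*380*(T − 33.8) = 0
(54.76 + 2228.3 + 37.24) T = 54.76*234 + 2228.3*33.8 + 37.24*33.8
T = 89388 / 2320.3 = 38.5 °C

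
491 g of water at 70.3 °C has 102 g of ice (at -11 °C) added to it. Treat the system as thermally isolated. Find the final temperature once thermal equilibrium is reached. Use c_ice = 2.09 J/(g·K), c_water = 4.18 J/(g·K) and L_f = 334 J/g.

T_f ≈ 43.5 °C

Conservation of energy gives ΣQ = 0:
ice -11→0 °C: 102×2.09×11 = 2345; fusion: m_ice L_f = 102×334 = 34068; meltwater 0→T: 102×4.18×T = 426.36 T; water: 2052.4(T − 70.3)
2478.7 T = 144282 − 36413 = 107869
T ≈ 43.52 °C — above 0 °C, consistent with complete melting.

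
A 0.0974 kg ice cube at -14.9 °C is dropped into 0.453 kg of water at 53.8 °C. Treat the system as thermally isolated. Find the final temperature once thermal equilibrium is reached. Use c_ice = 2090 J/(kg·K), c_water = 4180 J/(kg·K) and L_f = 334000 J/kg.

Energy balance with sensible and latent terms:
warm ice to 0 °C: 0.0974·2090·(0 − (-14.9)) = 3033.1
  latent heat to melt: 0.0974·334000 = 32532
  meltwater 0→T: 0.0974·4180·T = 407.13 T
  water cools: 0.453·4180·(T − 53.8) = 1893.5(T − 53.8)
2300.7 T = 101872 − 35565 = 66308
T ≈ 28.82 °C — above 0 °C, consistent with complete melting.

T_f ≈ 28.8 °C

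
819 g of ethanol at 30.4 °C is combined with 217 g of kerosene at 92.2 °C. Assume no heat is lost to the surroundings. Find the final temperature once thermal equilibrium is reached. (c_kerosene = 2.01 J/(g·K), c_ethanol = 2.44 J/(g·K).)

T_f ≈ 41.5 °C

Heat gained plus heat lost sum to zero:
217×2.01×(T − 92.2) + 819×2.44×(T − 30.4) = 0
(436.17 + 1998.4) T = 436.17×92.2 + 1998.4×30.4
T = 100965/2434.5 ≈ 41.47 °C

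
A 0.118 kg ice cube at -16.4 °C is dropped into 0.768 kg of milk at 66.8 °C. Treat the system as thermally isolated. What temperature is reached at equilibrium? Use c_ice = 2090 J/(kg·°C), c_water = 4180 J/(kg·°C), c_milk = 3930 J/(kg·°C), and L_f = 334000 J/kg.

T_f ≈ 45.0 °C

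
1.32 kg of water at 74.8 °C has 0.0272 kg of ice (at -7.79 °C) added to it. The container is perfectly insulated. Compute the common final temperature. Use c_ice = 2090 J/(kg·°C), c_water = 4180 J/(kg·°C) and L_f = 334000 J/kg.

T_f ≈ 71.6 °C

Energy balance with sensible and latent terms:
warm ice to 0 °C: 0.0272×2090×(0 − (-7.79)) = 442.85; latent heat to melt: 0.0272×334000 = 9084.8; warm the meltwater: 113.7 T; water cools: 1.32×4180×(T − 74.8) = 5517.6(T − 74.8)
5631.3 T = 412716 − 9527.6 = 403189
T ≈ 71.60 °C (positive, so assuming full melt was valid).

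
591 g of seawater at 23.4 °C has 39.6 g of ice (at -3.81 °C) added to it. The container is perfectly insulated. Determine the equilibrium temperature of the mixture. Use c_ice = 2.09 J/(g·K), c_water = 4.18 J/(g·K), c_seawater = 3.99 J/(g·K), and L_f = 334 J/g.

T_f ≈ 16.5 °C

Conservation of energy gives ΣQ = 0:
ice -3.81→0 °C: 39.6·2.09·3.81 = 315.33; latent heat to melt: 39.6·334 = 13226; warm the meltwater: 165.53 T; seawater: 2358.1(T − 23.4)
2523.6 T = 55179 − 13542 = 41638
T ≈ 16.50 °C (positive, so assuming full melt was valid).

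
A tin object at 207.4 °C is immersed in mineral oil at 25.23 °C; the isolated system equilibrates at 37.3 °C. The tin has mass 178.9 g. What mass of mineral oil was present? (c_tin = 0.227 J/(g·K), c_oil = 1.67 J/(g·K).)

m ≈ 343 g

Taking heat into each body as positive, Σ m c ΔT = 0:
178.9·0.227·(37.3 − 207.4) + m·1.67·(37.3 − 25.23) = 0
20.16 m = 6907.8
m = 6907.8/20.16 ≈ 342.7 g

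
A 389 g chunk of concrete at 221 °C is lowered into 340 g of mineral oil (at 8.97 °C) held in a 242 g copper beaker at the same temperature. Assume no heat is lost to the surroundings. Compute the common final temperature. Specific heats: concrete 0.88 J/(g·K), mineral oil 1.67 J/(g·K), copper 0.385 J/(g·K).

T_f ≈ 81.3 °C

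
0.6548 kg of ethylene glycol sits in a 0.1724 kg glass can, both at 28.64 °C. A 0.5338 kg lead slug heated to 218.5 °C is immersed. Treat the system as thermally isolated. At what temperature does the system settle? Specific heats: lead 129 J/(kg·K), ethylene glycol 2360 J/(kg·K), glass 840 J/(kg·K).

T_f ≈ 36.1 °C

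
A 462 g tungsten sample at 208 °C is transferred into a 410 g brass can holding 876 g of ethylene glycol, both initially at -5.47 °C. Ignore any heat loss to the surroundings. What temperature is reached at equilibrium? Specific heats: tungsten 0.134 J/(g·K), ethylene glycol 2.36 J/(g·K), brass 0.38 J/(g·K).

T_f ≈ 0.3 °C

Net heat exchanged in the isolated system is zero:
462*0.134*(T − 208) + 876*2.36*(T − (-5.47)) + 410*0.38*(T − (-5.47)) = 0
(61.91 + 2067.4 + 155.8) T = 61.91*208 + 2067.4*(-5.47) + 155.8*(-5.47)
T ≈ 0.31 °C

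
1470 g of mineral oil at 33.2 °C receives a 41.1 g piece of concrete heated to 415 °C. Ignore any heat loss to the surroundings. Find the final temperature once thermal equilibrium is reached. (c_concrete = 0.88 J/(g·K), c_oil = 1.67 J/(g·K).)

Let T be the final temperature. ΣQ_i = 0:
41.1*0.88*(T − 415) + 1470*1.67*(T − 33.2) = 0
(36.17 + 2454.9) T = 36.17*415 + 2454.9*33.2
T = 96512 / 2491.1 = 38.7 °C

T_f ≈ 38.7 °C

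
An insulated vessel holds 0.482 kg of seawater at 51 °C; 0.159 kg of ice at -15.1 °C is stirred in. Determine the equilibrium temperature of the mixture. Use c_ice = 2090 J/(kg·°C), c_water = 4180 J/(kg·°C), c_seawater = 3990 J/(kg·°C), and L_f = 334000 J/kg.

T_f ≈ 15.4 °C

Energy conservation, ΣQ = 0:
ice -15.1→0 °C: 0.159·2090·15.1 = 5017.9
  melt ice: 0.159·334000 = 53106
  warm the meltwater: 664.62 T
  seawater cools: 0.482·3990·(T − 51) = 1923.2(T − 51)
2587.8 T = 98082 − 58124 = 39958
T ≈ 15.44 °C (positive, so assuming full melt was valid).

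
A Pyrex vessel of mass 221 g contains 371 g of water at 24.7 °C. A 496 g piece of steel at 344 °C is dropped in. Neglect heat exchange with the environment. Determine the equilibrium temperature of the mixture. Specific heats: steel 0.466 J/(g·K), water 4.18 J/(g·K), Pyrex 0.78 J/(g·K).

Net heat exchanged in the isolated system is zero:
496*0.466*(T − 344) + 371*4.18*(T − 24.7) + 221*0.78*(T − 24.7) = 0
231.14(T − 344) + 1550.8(T − 24.7) + 172.38(T − 24.7) = 0
1954.3 T = 122073
T = 122073 / 1954.3 = 62.5 °C

T_f ≈ 62.5 °C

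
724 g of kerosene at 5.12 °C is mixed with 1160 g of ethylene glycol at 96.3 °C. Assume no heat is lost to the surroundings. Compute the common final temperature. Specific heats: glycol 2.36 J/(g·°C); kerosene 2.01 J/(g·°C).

T_f ≈ 64.7 °C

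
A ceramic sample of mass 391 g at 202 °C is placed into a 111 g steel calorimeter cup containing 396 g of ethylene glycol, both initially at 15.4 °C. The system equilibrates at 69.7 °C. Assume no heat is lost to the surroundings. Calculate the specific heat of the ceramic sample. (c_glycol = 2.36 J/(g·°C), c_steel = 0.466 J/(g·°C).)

Setting the total heat transfer to zero:
391×c×(69.7 − 202) + 396×2.36×(69.7 − 15.4) + 111×0.466×(69.7 − 15.4) = 0
-51729 c = -53555
c = -53555/-51729 ≈ 1.035 J/(g·°C)

c ≈ 1.04 J/(g·°C)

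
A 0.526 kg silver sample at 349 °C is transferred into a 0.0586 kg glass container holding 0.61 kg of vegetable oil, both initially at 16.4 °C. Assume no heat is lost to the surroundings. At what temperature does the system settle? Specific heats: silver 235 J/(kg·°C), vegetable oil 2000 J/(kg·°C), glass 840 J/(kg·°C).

Energy conservation, ΣQ = 0:
0.526×235×(T − 349) + 0.61×2000×(T − 16.4) + 0.0586×840×(T − 16.4) = 0
1392.8 T = 63955
T = 63955/1392.8 ≈ 45.92 °C

T_f ≈ 45.9 °C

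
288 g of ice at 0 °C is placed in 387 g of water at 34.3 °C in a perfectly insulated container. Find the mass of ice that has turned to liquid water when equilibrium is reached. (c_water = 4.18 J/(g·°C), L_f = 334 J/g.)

m_melted ≈ 166 g

Water can give up m c ΔT = 387×4.18×34.3 = 55486 J before reaching 0 °C.
Fully melting the ice requires m_ice L_f = 288×334 = 96192 J.
Since 55486 < 96192 J, not all the ice melts; equilibrium is at 0 °C.
m_melted×334 = 55486  ⇒  m_melted ≈ 166.1 g.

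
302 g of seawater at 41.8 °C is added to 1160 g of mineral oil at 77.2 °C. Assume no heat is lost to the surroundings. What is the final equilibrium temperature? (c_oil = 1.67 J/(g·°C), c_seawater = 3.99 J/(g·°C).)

T_f ≈ 63.6 °C

Heat lost by the oil equals heat gained by the seawater:
1160×1.67×(77.2 − T) = 302×3.99×(T − 41.8)
1937.2(77.2 − T) = 1205(T − 41.8)
3142.2 T = 199920  ⇒  T ≈ 63.62 °C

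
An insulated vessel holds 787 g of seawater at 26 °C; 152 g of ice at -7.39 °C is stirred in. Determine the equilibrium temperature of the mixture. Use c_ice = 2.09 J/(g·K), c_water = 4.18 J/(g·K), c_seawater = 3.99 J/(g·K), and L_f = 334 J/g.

Sum of m c ΔT and latent-heat terms is zero:
warm ice to 0 °C: 152×2.09×(0 − (-7.39)) = 2347.7; melt ice: 152×334 = 50768; warm the meltwater: 635.36 T; seawater: 3140.1(T − 26)
3775.5 T = 81643 − 53116 = 28528
T ≈ 7.56 °C (positive, so assuming full melt was valid).

T_f ≈ 7.6 °C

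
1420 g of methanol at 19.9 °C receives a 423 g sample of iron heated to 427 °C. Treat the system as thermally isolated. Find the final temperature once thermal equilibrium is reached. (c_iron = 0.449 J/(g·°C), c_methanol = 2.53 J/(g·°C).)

T_f ≈ 40.3 °C

Energy conservation, ΣQ = 0:
423×0.449×(T − 427) + 1420×2.53×(T − 19.9) = 0
189.93(T − 427) + 3592.6(T − 19.9) = 0
(189.93 + 3592.6) T = 189.93×427 + 3592.6×19.9
T = 152592 / 3782.5 = 40.3 °C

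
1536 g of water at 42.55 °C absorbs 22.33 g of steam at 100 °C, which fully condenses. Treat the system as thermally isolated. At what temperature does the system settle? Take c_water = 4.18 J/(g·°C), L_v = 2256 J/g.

Net heat exchanged in the isolated system is zero:
condense steam: −22.33·2256 = −50376; condensed water 100 °C→T: 93.34(T − 100); original water: 6420.5(T − 42.55)
6513.8 T = 50376 + 9333.9 + 273191 = 332902
T ≈ 51.11 °C (< 100 °C, so full condensation is consistent).

T_f ≈ 51.1 °C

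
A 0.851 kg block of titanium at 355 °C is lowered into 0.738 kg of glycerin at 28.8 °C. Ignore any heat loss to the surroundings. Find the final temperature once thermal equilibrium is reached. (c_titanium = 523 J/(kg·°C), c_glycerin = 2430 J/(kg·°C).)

T_f ≈ 93.7 °C

Set heat shed by the hot body equal to heat absorbed by the cold body:
0.851×523×(355 − T) = 0.738×2430×(T − 28.8)
445.07(355 − T) = 1793.3(T − 28.8)
2238.4 T = 209649  ⇒  T ≈ 93.66 °C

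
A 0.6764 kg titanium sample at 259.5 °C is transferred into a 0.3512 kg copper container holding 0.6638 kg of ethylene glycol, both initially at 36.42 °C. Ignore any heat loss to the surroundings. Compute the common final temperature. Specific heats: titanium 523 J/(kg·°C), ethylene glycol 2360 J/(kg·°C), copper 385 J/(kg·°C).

Heat gained plus heat lost sum to zero:
0.6764*523*(T − 259.5) + 0.6638*2360*(T − 36.42) + 0.3512*385*(T − 36.42) = 0
(353.76 + 1566.6 + 135.21) T = 353.76*259.5 + 1566.6*36.42 + 135.21*36.42
T ≈ 74.81 °C

T_f ≈ 74.8 °C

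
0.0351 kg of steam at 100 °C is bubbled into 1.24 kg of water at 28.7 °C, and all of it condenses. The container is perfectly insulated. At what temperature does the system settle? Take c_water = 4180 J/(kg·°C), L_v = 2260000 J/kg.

T_f ≈ 45.5 °C

Taking heat into each body as positive, Σ m c ΔT = 0:
condense steam: −0.0351·2260000 = −79326
  condensed water 100 °C→T: 146.72(T − 100)
  original water: 5183.2(T − 28.7)
5329.9 T = 79326 + 14672 + 148758 = 242756
T ≈ 45.55 °C, under the boiling point, so the assumption holds.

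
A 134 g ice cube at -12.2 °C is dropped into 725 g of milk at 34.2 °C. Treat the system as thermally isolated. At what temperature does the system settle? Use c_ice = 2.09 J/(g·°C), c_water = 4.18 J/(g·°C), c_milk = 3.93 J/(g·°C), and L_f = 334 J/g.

T_f ≈ 14.5 °C

Energy balance with sensible and latent terms:
ice -12.2→0 °C: 134·2.09·12.2 = 3416.7; melt ice: 134·334 = 44756; warm the meltwater: 560.12 T; milk cools: 725·3.93·(T − 34.2) = 2849.2(T − 34.2)
3409.4 T = 97444 − 48173 = 49272
T ≈ 14.45 °C — above 0 °C, consistent with complete melting.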